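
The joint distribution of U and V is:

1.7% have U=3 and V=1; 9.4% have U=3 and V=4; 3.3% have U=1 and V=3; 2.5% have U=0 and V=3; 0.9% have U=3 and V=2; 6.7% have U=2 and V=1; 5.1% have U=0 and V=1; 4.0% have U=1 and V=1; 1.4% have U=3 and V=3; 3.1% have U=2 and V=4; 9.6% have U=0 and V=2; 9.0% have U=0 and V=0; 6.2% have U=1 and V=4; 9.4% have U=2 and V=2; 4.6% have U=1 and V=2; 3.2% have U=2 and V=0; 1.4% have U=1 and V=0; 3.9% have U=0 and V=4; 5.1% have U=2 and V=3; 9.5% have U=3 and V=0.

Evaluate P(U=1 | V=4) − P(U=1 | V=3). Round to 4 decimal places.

P(V=4) = 0.039 + 0.062 + 0.031 + 0.094 = 0.226; P(U=1 | V=4) = 0.062/0.226 = 0.27434.
P(V=3) = 0.025 + 0.033 + 0.051 + 0.014 = 0.123; P(U=1 | V=3) = 0.033/0.123 = 0.26829.
Difference = 0.0060.

0.0060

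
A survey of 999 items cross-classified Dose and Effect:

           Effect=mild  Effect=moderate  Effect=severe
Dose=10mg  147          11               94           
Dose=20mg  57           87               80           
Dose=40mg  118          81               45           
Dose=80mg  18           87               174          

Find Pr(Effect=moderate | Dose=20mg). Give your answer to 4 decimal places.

Total with Dose=20mg: 57 + 87 + 80 = 224.
P(Effect=moderate | Dose=20mg) = 87/224 = 0.3884.

0.3884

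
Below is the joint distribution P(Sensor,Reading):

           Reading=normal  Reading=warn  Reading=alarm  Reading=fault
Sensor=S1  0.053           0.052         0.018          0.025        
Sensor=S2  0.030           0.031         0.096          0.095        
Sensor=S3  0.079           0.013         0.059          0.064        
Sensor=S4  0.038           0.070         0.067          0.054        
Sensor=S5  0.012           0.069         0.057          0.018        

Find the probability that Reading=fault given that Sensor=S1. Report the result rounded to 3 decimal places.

P(Sensor=S1) = 0.053 + 0.052 + 0.018 + 0.025 = 0.148.
P(Reading=fault | Sensor=S1) = 0.025/0.148 = 0.169.

0.169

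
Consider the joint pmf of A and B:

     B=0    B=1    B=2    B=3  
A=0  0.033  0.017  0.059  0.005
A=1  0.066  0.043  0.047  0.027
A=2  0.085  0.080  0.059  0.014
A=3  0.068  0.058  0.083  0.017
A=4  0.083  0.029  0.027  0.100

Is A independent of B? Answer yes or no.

P(A=4) = 0.239 and P(B=3) = 0.163, so their product is 0.03896, but P(A=4, B=3) = 0.100. Since these differ, A and B are not independent.

no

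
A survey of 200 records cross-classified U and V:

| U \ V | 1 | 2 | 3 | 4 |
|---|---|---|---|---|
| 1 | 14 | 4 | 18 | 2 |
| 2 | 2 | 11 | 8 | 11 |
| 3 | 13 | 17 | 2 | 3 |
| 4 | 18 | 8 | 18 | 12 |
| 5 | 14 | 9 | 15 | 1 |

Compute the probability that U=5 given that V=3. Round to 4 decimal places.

Total with V=3: 18 + 8 + 2 + 18 + 15 = 61.
P(U=5 | V=3) = 15/61 = 0.2459.

0.2459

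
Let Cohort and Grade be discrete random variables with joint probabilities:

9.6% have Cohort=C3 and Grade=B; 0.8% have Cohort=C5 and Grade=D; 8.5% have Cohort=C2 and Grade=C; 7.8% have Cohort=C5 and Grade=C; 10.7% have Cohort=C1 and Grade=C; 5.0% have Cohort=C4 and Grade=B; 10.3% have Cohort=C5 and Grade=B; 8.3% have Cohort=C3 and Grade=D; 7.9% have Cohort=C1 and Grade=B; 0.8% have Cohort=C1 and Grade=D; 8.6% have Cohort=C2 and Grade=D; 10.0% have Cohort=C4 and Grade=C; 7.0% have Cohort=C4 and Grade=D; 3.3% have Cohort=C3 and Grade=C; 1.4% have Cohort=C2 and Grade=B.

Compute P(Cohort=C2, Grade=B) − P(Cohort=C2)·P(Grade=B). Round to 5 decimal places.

-0.04927

P(Cohort=C2) = 0.014 + 0.085 + 0.086 = 0.185.
P(Grade=B) = 0.079 + 0.014 + 0.096 + 0.050 + 0.103 = 0.342.
P(Cohort=C2, Grade=B) − P(Cohort=C2)P(Grade=B) = 0.014 − 0.185×0.342 = -0.04927.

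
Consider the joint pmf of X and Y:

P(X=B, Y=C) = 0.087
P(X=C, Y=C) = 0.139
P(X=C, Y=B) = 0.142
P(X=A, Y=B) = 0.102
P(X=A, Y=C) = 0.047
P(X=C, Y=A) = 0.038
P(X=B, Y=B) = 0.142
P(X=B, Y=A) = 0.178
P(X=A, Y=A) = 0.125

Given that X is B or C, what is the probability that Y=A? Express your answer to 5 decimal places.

P(X=B) = 0.178 + 0.142 + 0.087 = 0.407.
P(X=C) = 0.038 + 0.142 + 0.139 = 0.319.
P(X ∈ {B, C}) = 0.407 + 0.319 = 0.726; P(Y=A, X ∈ {B, C}) = 0.178 + 0.038 = 0.216.
P(Y=A | X ∈ {B, C}) = 0.216/0.726 = 0.29752.

0.29752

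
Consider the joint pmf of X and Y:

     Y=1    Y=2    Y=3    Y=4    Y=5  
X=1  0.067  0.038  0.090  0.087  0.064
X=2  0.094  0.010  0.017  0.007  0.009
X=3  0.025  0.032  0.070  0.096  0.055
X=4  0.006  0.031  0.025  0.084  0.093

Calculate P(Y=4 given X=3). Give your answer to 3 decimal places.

0.345

P(X=3) = 0.025 + 0.032 + 0.070 + 0.096 + 0.055 = 0.278.
P(Y=4 | X=3) = 0.096/0.278 = 0.345.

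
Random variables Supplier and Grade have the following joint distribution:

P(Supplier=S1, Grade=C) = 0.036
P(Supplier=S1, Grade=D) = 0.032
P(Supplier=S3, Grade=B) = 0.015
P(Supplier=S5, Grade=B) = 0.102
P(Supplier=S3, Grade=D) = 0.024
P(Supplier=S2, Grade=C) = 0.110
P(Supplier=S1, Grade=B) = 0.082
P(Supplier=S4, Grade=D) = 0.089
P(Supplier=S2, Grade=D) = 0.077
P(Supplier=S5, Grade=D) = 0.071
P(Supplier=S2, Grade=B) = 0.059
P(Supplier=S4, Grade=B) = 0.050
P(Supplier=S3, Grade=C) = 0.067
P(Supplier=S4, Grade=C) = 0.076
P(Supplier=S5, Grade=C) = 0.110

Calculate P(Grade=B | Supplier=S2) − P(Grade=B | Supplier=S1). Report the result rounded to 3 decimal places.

P(Supplier=S2) = 0.059 + 0.110 + 0.077 = 0.246; P(Grade=B | Supplier=S2) = 0.059/0.246 = 0.2398.
P(Supplier=S1) = 0.082 + 0.036 + 0.032 = 0.150; P(Grade=B | Supplier=S1) = 0.082/0.150 = 0.5467.
Difference = -0.307.

-0.307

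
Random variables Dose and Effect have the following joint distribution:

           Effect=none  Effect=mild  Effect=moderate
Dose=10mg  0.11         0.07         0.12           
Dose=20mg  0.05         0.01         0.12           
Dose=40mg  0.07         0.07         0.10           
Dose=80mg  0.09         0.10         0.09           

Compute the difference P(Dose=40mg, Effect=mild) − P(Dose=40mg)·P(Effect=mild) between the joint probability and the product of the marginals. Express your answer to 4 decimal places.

0.0100

P(Dose=40mg) = 0.07 + 0.07 + 0.10 = 0.24.
P(Effect=mild) = 0.07 + 0.01 + 0.07 + 0.10 = 0.25.
P(Dose=40mg, Effect=mild) − P(Dose=40mg)P(Effect=mild) = 0.07 − 0.24×0.25 = 0.0100.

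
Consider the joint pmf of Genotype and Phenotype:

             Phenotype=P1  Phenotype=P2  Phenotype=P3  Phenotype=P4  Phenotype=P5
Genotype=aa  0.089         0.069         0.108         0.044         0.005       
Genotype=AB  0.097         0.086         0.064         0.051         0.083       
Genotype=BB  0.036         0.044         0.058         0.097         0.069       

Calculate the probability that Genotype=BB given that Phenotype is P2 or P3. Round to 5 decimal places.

P(Phenotype=P2) = 0.069 + 0.086 + 0.044 = 0.199.
P(Phenotype=P3) = 0.108 + 0.064 + 0.058 = 0.230.
P(Phenotype ∈ {P2, P3}) = 0.199 + 0.230 = 0.429; P(Genotype=BB, Phenotype ∈ {P2, P3}) = 0.044 + 0.058 = 0.102.
P(Genotype=BB | Phenotype ∈ {P2, P3}) = 0.102/0.429 = 0.23776.

0.23776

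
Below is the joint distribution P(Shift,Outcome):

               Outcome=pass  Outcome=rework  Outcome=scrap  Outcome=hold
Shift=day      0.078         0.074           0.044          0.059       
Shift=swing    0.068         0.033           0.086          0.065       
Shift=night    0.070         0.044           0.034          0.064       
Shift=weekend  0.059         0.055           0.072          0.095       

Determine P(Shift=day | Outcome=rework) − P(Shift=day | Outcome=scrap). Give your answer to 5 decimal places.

0.17278

P(Outcome=rework) = 0.074 + 0.033 + 0.044 + 0.055 = 0.206; P(Shift=day | Outcome=rework) = 0.074/0.206 = 0.359223.
P(Outcome=scrap) = 0.044 + 0.086 + 0.034 + 0.072 = 0.236; P(Shift=day | Outcome=scrap) = 0.044/0.236 = 0.186441.
Difference = 0.17278.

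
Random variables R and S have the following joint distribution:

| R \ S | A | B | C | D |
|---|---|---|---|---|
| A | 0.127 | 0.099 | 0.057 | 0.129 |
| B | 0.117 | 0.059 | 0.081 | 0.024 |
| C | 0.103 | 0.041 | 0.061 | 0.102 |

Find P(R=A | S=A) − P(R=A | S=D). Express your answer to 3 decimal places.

P(S=A) = 0.127 + 0.117 + 0.103 = 0.347; P(R=A | S=A) = 0.127/0.347 = 0.3660.
P(S=D) = 0.129 + 0.024 + 0.102 = 0.255; P(R=A | S=D) = 0.129/0.255 = 0.5059.
Difference = -0.140.

-0.140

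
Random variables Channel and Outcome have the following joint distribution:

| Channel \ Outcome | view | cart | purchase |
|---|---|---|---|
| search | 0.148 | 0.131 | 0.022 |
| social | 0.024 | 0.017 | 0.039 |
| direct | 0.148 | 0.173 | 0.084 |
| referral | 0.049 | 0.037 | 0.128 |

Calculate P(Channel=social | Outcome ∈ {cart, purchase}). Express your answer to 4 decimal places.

P(Outcome=cart) = 0.131 + 0.017 + 0.173 + 0.037 = 0.358.
P(Outcome=purchase) = 0.022 + 0.039 + 0.084 + 0.128 = 0.273.
P(Outcome ∈ {cart, purchase}) = 0.358 + 0.273 = 0.631; P(Channel=social, Outcome ∈ {cart, purchase}) = 0.017 + 0.039 = 0.056.
P(Channel=social | Outcome ∈ {cart, purchase}) = 0.056/0.631 = 0.0887.

0.0887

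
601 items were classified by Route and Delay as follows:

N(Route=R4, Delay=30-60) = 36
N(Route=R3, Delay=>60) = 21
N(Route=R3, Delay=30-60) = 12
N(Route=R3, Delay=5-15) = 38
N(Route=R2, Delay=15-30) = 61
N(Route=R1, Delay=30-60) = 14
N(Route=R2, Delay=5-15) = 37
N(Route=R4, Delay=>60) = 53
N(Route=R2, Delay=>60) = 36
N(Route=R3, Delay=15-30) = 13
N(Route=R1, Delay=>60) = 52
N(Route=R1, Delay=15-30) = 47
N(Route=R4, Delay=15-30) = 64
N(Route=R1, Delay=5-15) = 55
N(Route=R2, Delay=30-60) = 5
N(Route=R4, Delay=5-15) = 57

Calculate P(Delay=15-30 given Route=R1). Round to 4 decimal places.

Total with Route=R1: 55 + 47 + 14 + 52 = 168.
P(Delay=15-30 | Route=R1) = 47/168 = 0.2798.

0.2798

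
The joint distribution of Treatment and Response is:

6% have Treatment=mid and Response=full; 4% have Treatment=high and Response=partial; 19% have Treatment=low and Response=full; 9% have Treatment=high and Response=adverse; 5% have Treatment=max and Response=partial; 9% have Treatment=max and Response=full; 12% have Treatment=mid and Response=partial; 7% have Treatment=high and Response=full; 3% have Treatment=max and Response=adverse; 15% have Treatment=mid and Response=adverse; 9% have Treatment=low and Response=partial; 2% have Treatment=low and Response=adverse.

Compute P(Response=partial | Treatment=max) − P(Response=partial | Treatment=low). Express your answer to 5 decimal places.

-0.00588

P(Treatment=max) = 0.05 + 0.09 + 0.03 = 0.17; P(Response=partial | Treatment=max) = 0.05/0.17 = 0.294118.
P(Treatment=low) = 0.09 + 0.19 + 0.02 = 0.30; P(Response=partial | Treatment=low) = 0.09/0.30 = 0.300000.
Difference = -0.00588.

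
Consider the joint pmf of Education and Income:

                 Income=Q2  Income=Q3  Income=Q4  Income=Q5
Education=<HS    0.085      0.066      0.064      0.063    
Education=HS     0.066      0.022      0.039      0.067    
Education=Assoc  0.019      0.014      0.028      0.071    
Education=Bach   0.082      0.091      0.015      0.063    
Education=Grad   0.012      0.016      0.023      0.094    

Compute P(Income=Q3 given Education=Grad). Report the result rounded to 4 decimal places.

0.1103

P(Education=Grad) = 0.012 + 0.016 + 0.023 + 0.094 = 0.145.
P(Income=Q3 | Education=Grad) = 0.016/0.145 = 0.1103.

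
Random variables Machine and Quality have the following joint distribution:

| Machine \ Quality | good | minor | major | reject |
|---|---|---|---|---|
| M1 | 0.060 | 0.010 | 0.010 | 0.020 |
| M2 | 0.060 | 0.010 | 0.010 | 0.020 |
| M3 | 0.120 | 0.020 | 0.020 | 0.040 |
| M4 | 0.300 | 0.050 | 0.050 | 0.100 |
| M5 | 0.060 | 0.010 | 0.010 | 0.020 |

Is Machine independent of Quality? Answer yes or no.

Every cell satisfies P(Machine,Quality) = P(Machine)·P(Quality). For instance P(Machine=M2) = 0.100, P(Quality=minor) = 0.100, and 0.100×0.100 = 0.010 matches the joint entry. So Machine and Quality are independent.

yes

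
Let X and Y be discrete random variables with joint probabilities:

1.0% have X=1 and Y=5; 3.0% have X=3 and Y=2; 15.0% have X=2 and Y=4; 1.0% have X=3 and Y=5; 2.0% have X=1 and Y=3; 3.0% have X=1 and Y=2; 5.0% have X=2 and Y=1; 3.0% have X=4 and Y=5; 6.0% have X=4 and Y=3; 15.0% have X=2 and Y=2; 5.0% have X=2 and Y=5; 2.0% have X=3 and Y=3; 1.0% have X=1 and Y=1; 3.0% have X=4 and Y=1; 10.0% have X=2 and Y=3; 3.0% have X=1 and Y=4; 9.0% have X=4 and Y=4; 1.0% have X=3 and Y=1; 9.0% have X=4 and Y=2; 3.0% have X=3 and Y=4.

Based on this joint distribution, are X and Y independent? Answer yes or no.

Every cell satisfies P(X,Y) = P(X)·P(Y). For instance P(X=2) = 0.500, P(Y=4) = 0.300, and 0.500×0.300 = 0.150 matches the joint entry. So X and Y are independent.

yes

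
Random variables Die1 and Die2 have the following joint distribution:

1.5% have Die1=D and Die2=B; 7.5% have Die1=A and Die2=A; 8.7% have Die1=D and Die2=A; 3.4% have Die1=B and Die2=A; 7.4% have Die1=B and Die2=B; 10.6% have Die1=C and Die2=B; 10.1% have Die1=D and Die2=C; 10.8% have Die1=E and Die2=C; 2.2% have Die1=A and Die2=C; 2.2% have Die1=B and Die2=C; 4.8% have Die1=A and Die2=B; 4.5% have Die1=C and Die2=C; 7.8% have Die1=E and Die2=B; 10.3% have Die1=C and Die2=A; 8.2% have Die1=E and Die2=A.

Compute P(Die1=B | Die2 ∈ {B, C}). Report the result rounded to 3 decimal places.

P(Die2=B) = 0.048 + 0.074 + 0.106 + 0.015 + 0.078 = 0.321.
P(Die2=C) = 0.022 + 0.022 + 0.045 + 0.101 + 0.108 = 0.298.
P(Die2 ∈ {B, C}) = 0.321 + 0.298 = 0.619; P(Die1=B, Die2 ∈ {B, C}) = 0.074 + 0.022 = 0.096.
P(Die1=B | Die2 ∈ {B, C}) = 0.096/0.619 = 0.155.

0.155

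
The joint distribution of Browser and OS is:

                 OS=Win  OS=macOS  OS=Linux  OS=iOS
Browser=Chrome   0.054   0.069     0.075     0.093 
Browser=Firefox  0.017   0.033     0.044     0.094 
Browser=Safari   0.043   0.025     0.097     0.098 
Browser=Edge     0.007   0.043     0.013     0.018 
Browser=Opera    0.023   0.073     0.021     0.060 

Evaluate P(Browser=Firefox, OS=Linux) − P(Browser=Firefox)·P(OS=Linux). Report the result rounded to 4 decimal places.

-0.0030

P(Browser=Firefox) = 0.017 + 0.033 + 0.044 + 0.094 = 0.188.
P(OS=Linux) = 0.075 + 0.044 + 0.097 + 0.013 + 0.021 = 0.250.
P(Browser=Firefox, OS=Linux) − P(Browser=Firefox)P(OS=Linux) = 0.044 − 0.188×0.250 = -0.0030.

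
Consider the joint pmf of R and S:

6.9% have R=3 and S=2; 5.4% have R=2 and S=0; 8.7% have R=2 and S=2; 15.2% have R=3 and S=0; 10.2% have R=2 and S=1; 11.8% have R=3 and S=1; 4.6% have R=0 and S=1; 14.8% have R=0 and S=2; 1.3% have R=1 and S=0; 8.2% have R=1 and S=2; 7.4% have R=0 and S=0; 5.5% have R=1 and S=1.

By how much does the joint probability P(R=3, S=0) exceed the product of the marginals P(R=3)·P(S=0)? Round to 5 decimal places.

P(R=3) = 0.152 + 0.118 + 0.069 = 0.339.
P(S=0) = 0.074 + 0.013 + 0.054 + 0.152 = 0.293.
P(R=3, S=0) − P(R=3)P(S=0) = 0.152 − 0.339×0.293 = 0.05267.

0.05267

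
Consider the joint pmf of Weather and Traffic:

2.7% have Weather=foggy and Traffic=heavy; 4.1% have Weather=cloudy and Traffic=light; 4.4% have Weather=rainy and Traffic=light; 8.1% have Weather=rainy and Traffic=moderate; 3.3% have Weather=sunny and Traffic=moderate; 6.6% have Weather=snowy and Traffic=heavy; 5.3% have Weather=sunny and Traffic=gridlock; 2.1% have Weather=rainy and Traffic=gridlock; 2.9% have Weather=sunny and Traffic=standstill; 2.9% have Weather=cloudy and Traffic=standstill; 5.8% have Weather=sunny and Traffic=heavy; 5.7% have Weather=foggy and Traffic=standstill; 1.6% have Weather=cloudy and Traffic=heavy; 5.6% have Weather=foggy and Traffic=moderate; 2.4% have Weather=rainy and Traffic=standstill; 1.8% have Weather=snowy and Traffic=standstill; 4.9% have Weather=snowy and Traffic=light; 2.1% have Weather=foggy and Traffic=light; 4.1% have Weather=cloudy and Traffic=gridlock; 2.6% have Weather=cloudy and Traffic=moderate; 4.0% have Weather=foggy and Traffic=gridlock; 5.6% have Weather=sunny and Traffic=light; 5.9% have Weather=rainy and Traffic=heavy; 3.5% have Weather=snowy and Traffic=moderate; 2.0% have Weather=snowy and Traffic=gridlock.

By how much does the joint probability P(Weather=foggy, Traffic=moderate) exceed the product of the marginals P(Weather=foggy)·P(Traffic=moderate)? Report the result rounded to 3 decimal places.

P(Weather=foggy) = 0.021 + 0.056 + 0.027 + 0.040 + 0.057 = 0.201.
P(Traffic=moderate) = 0.033 + 0.026 + 0.081 + 0.035 + 0.056 = 0.231.
P(Weather=foggy, Traffic=moderate) − P(Weather=foggy)P(Traffic=moderate) = 0.056 − 0.201×0.231 = 0.010.

0.010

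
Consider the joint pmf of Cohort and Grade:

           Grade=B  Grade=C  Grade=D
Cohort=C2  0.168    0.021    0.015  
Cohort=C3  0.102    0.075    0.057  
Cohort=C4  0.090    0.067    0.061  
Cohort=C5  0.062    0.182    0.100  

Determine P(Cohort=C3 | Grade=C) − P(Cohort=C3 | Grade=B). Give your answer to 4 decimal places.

-0.0243

P(Grade=C) = 0.021 + 0.075 + 0.067 + 0.182 = 0.345; P(Cohort=C3 | Grade=C) = 0.075/0.345 = 0.21739.
P(Grade=B) = 0.168 + 0.102 + 0.090 + 0.062 = 0.422; P(Cohort=C3 | Grade=B) = 0.102/0.422 = 0.24171.
Difference = -0.0243.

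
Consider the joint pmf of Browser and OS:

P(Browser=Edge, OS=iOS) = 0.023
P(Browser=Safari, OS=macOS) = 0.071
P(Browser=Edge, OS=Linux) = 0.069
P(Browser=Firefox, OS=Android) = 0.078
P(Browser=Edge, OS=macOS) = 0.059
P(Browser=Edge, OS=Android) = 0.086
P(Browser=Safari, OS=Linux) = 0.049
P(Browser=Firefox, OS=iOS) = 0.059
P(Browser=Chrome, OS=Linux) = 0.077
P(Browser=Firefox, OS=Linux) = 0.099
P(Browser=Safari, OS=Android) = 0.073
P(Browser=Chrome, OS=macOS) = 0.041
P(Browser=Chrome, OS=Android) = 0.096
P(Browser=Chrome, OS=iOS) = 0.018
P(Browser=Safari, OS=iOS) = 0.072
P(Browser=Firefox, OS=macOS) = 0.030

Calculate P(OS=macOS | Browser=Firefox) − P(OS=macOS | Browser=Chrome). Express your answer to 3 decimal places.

P(Browser=Firefox) = 0.030 + 0.099 + 0.059 + 0.078 = 0.266; P(OS=macOS | Browser=Firefox) = 0.030/0.266 = 0.1128.
P(Browser=Chrome) = 0.041 + 0.077 + 0.018 + 0.096 = 0.232; P(OS=macOS | Browser=Chrome) = 0.041/0.232 = 0.1767.
Difference = -0.064.

-0.064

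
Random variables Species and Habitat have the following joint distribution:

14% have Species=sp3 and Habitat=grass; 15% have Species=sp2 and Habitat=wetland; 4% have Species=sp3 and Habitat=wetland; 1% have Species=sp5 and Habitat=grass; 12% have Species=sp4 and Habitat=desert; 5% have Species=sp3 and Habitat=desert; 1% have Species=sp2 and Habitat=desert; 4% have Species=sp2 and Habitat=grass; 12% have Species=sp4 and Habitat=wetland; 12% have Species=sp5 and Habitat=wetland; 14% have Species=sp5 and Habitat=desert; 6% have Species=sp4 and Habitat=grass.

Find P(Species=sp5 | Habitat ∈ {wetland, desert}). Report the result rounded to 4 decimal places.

P(Habitat=wetland) = 0.15 + 0.04 + 0.12 + 0.12 = 0.43.
P(Habitat=desert) = 0.01 + 0.05 + 0.12 + 0.14 = 0.32.
P(Habitat ∈ {wetland, desert}) = 0.43 + 0.32 = 0.75; P(Species=sp5, Habitat ∈ {wetland, desert}) = 0.12 + 0.14 = 0.26.
P(Species=sp5 | Habitat ∈ {wetland, desert}) = 0.26/0.75 = 0.3467.

0.3467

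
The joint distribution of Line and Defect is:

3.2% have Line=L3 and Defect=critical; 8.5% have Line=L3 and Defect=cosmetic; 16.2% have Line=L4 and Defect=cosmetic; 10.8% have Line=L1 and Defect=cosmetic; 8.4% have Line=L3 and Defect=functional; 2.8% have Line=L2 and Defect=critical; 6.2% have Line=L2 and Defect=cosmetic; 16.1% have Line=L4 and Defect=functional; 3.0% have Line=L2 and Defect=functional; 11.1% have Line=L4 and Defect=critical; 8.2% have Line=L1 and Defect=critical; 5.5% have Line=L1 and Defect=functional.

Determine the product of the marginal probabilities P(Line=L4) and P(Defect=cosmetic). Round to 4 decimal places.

0.1810

P(Line=L4) = 0.162 + 0.161 + 0.111 = 0.434.
P(Defect=cosmetic) = 0.108 + 0.062 + 0.085 + 0.162 = 0.417.
Product: 0.434 × 0.417 = 0.1810.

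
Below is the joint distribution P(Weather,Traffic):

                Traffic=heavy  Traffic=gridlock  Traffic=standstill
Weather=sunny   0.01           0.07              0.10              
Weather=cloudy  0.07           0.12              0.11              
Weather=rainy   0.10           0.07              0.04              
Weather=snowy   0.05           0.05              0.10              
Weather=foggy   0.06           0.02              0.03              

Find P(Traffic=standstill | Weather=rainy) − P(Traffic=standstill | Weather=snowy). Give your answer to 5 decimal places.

-0.30952

P(Weather=rainy) = 0.10 + 0.07 + 0.04 = 0.21; P(Traffic=standstill | Weather=rainy) = 0.04/0.21 = 0.190476.
P(Weather=snowy) = 0.05 + 0.05 + 0.10 = 0.20; P(Traffic=standstill | Weather=snowy) = 0.10/0.20 = 0.500000.
Difference = -0.30952.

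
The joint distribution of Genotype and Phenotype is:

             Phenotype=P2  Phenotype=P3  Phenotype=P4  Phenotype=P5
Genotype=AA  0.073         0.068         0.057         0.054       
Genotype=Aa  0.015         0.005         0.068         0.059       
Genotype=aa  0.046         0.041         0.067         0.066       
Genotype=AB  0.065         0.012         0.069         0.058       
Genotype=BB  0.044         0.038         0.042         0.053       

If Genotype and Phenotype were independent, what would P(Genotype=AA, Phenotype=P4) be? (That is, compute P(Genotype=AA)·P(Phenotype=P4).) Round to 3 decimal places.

0.076

P(Genotype=AA) = 0.073 + 0.068 + 0.057 + 0.054 = 0.252.
P(Phenotype=P4) = 0.057 + 0.068 + 0.067 + 0.069 + 0.042 = 0.303.
Product: 0.252 × 0.303 = 0.076.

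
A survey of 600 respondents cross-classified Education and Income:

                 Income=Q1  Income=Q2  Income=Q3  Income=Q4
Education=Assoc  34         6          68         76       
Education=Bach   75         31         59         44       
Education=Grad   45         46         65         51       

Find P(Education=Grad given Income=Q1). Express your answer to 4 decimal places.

Total with Income=Q1: 34 + 75 + 45 = 154.
P(Education=Grad | Income=Q1) = 45/154 = 0.2922.

0.2922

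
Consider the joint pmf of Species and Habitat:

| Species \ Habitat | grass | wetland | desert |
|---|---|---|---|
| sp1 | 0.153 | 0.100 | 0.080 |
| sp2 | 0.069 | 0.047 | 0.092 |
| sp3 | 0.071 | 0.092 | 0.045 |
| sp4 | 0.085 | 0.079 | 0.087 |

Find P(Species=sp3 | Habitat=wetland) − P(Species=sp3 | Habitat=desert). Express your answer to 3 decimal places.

0.141

P(Habitat=wetland) = 0.100 + 0.047 + 0.092 + 0.079 = 0.318; P(Species=sp3 | Habitat=wetland) = 0.092/0.318 = 0.2893.
P(Habitat=desert) = 0.080 + 0.092 + 0.045 + 0.087 = 0.304; P(Species=sp3 | Habitat=desert) = 0.045/0.304 = 0.1480.
Difference = 0.141.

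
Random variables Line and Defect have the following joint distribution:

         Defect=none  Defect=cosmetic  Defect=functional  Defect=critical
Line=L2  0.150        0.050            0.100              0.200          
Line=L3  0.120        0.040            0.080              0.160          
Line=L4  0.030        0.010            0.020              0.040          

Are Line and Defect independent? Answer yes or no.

Every cell satisfies P(Line,Defect) = P(Line)·P(Defect). For instance P(Line=L2) = 0.500, P(Defect=functional) = 0.200, and 0.500×0.200 = 0.100 matches the joint entry. So Line and Defect are independent.

yes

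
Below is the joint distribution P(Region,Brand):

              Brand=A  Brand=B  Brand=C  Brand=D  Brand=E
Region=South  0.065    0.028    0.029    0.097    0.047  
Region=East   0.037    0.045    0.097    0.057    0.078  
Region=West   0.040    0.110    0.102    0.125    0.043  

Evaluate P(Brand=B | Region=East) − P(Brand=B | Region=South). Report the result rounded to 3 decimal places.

0.038

P(Region=East) = 0.037 + 0.045 + 0.097 + 0.057 + 0.078 = 0.314; P(Brand=B | Region=East) = 0.045/0.314 = 0.1433.
P(Region=South) = 0.065 + 0.028 + 0.029 + 0.097 + 0.047 = 0.266; P(Brand=B | Region=South) = 0.028/0.266 = 0.1053.
Difference = 0.038.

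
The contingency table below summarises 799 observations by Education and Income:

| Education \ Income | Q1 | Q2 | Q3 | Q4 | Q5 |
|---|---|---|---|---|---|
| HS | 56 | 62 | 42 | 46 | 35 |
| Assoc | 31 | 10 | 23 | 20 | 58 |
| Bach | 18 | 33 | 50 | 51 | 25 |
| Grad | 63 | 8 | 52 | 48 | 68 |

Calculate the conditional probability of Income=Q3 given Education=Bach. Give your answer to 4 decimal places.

Total with Education=Bach: 18 + 33 + 50 + 51 + 25 = 177.
P(Income=Q3 | Education=Bach) = 50/177 = 0.2825.

0.2825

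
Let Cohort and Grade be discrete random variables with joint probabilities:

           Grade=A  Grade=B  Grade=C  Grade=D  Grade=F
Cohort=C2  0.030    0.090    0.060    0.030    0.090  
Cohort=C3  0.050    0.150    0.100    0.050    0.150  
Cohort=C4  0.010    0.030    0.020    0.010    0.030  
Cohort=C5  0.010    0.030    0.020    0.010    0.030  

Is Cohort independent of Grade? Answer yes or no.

Every cell satisfies P(Cohort,Grade) = P(Cohort)·P(Grade). For instance P(Cohort=C4) = 0.100, P(Grade=B) = 0.300, and 0.100×0.300 = 0.030 matches the joint entry. So Cohort and Grade are independent.

yes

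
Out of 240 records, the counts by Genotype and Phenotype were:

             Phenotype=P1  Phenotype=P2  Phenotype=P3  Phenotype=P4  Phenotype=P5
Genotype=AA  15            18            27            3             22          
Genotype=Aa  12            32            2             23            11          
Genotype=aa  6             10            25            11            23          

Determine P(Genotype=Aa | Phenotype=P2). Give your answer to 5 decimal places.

0.53333

Total with Phenotype=P2: 18 + 32 + 10 = 60.
P(Genotype=Aa | Phenotype=P2) = 32/60 = 0.53333.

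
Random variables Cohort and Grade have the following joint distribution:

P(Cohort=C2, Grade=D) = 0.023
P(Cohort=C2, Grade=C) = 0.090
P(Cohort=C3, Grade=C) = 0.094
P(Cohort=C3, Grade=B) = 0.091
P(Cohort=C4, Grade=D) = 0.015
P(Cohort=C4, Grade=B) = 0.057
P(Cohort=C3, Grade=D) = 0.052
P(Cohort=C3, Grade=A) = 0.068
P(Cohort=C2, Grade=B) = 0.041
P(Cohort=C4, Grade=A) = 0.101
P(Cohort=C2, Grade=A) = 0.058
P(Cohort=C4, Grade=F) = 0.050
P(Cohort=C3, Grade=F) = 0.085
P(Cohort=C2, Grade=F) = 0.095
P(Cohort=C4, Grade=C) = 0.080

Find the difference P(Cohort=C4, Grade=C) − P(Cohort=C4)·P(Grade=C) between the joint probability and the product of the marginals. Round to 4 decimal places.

P(Cohort=C4) = 0.101 + 0.057 + 0.080 + 0.015 + 0.050 = 0.303.
P(Grade=C) = 0.090 + 0.094 + 0.080 = 0.264.
P(Cohort=C4, Grade=C) − P(Cohort=C4)P(Grade=C) = 0.080 − 0.303×0.264 = 0.0000.

0.0000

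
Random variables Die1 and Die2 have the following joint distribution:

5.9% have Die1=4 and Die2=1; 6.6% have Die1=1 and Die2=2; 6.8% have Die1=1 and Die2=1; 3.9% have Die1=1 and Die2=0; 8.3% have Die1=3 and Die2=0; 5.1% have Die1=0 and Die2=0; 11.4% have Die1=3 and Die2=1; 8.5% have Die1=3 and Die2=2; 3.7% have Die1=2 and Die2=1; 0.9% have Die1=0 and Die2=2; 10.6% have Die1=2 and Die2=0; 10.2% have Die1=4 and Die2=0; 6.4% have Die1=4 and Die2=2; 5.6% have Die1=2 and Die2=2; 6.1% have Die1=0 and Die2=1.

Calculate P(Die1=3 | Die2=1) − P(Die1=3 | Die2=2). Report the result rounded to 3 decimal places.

P(Die2=1) = 0.061 + 0.068 + 0.037 + 0.114 + 0.059 = 0.339; P(Die1=3 | Die2=1) = 0.114/0.339 = 0.3363.
P(Die2=2) = 0.009 + 0.066 + 0.056 + 0.085 + 0.064 = 0.280; P(Die1=3 | Die2=2) = 0.085/0.280 = 0.3036.
Difference = 0.033.

0.033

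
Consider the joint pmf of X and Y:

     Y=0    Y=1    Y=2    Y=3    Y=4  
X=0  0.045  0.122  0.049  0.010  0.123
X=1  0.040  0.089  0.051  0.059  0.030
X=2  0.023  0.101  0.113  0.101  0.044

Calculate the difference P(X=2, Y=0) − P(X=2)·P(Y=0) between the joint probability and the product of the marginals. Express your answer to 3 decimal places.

P(X=2) = 0.023 + 0.101 + 0.113 + 0.101 + 0.044 = 0.382.
P(Y=0) = 0.045 + 0.040 + 0.023 = 0.108.
P(X=2, Y=0) − P(X=2)P(Y=0) = 0.023 − 0.382×0.108 = -0.018.

-0.018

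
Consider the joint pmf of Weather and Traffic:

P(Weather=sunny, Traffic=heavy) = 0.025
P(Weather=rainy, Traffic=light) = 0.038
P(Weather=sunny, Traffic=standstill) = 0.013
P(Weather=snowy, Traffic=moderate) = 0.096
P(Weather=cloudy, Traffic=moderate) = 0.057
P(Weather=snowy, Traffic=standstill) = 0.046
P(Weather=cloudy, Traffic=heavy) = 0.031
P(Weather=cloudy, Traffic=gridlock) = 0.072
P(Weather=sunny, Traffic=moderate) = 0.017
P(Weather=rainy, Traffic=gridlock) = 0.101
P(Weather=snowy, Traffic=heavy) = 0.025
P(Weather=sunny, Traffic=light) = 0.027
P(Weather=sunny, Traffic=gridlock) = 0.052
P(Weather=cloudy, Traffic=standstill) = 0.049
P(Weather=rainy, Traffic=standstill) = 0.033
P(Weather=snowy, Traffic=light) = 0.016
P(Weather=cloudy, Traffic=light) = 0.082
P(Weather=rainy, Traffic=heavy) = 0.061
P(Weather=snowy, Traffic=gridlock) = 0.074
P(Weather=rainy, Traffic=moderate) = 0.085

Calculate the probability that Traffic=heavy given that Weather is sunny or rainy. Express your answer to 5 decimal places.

0.19027

P(Weather=sunny) = 0.027 + 0.017 + 0.025 + 0.052 + 0.013 = 0.134.
P(Weather=rainy) = 0.038 + 0.085 + 0.061 + 0.101 + 0.033 = 0.318.
P(Weather ∈ {sunny, rainy}) = 0.134 + 0.318 = 0.452; P(Traffic=heavy, Weather ∈ {sunny, rainy}) = 0.025 + 0.061 = 0.086.
P(Traffic=heavy | Weather ∈ {sunny, rainy}) = 0.086/0.452 = 0.19027.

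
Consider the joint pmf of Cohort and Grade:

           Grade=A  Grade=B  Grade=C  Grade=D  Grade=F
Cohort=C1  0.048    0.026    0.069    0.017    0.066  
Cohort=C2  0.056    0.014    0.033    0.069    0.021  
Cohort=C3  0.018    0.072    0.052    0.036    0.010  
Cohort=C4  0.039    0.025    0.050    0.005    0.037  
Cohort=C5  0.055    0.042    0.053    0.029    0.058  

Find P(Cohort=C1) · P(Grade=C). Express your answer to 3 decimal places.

P(Cohort=C1) = 0.048 + 0.026 + 0.069 + 0.017 + 0.066 = 0.226.
P(Grade=C) = 0.069 + 0.033 + 0.052 + 0.050 + 0.053 = 0.257.
Product: 0.226 × 0.257 = 0.058.

0.058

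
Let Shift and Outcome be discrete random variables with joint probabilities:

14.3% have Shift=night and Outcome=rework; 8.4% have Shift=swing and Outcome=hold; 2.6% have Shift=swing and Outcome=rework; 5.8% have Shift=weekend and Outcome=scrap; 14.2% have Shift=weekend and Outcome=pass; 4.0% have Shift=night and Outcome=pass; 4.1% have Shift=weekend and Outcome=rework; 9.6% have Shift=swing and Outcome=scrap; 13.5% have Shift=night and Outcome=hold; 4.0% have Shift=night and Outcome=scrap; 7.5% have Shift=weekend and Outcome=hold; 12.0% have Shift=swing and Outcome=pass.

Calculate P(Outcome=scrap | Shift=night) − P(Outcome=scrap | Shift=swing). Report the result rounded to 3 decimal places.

P(Shift=night) = 0.040 + 0.143 + 0.040 + 0.135 = 0.358; P(Outcome=scrap | Shift=night) = 0.040/0.358 = 0.1117.
P(Shift=swing) = 0.120 + 0.026 + 0.096 + 0.084 = 0.326; P(Outcome=scrap | Shift=swing) = 0.096/0.326 = 0.2945.
Difference = -0.183.

-0.183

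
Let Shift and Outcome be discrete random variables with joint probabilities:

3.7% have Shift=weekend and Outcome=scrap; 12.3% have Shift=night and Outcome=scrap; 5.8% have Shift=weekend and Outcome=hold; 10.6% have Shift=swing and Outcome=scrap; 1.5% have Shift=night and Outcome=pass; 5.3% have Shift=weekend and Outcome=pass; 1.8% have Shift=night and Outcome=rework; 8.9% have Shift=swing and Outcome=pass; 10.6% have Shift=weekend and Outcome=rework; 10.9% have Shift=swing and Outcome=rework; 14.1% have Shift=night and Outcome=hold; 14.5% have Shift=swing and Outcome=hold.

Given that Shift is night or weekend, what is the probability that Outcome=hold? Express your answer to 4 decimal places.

0.3612

P(Shift=night) = 0.015 + 0.018 + 0.123 + 0.141 = 0.297.
P(Shift=weekend) = 0.053 + 0.106 + 0.037 + 0.058 = 0.254.
P(Shift ∈ {night, weekend}) = 0.297 + 0.254 = 0.551; P(Outcome=hold, Shift ∈ {night, weekend}) = 0.141 + 0.058 = 0.199.
P(Outcome=hold | Shift ∈ {night, weekend}) = 0.199/0.551 = 0.3612.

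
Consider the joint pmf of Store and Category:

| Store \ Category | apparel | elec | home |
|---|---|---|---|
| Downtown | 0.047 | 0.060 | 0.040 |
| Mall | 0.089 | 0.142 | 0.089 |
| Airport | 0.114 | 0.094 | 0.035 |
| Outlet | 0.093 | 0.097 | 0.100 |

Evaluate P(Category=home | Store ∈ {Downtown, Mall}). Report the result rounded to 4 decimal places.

P(Store=Downtown) = 0.047 + 0.060 + 0.040 = 0.147.
P(Store=Mall) = 0.089 + 0.142 + 0.089 = 0.320.
P(Store ∈ {Downtown, Mall}) = 0.147 + 0.320 = 0.467; P(Category=home, Store ∈ {Downtown, Mall}) = 0.040 + 0.089 = 0.129.
P(Category=home | Store ∈ {Downtown, Mall}) = 0.129/0.467 = 0.2762.

0.2762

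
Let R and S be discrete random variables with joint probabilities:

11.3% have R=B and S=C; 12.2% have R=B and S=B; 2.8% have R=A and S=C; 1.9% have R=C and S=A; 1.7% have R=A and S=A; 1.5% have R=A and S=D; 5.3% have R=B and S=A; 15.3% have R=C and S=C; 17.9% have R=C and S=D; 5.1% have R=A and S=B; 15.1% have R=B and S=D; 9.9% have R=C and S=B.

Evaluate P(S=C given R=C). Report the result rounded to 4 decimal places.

0.3400

P(R=C) = 0.019 + 0.099 + 0.153 + 0.179 = 0.450.
P(S=C | R=C) = 0.153/0.450 = 0.3400.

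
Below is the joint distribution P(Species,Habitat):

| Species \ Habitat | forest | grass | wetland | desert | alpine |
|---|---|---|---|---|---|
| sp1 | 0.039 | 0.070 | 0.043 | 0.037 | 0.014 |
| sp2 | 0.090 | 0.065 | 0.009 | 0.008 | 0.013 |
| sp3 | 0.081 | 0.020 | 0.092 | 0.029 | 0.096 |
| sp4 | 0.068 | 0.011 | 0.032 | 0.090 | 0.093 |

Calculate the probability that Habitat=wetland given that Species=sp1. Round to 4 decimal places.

P(Species=sp1) = 0.039 + 0.070 + 0.043 + 0.037 + 0.014 = 0.203.
P(Habitat=wetland | Species=sp1) = 0.043/0.203 = 0.2118.

0.2118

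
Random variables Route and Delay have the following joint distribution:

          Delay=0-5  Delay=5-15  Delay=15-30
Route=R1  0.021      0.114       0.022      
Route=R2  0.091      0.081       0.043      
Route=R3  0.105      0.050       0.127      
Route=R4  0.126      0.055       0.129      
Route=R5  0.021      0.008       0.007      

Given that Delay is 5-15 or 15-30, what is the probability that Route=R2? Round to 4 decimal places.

0.1950

P(Delay=5-15) = 0.114 + 0.081 + 0.050 + 0.055 + 0.008 = 0.308.
P(Delay=15-30) = 0.022 + 0.043 + 0.127 + 0.129 + 0.007 = 0.328.
P(Delay ∈ {5-15, 15-30}) = 0.308 + 0.328 = 0.636; P(Route=R2, Delay ∈ {5-15, 15-30}) = 0.081 + 0.043 = 0.124.
P(Route=R2 | Delay ∈ {5-15, 15-30}) = 0.124/0.636 = 0.1950.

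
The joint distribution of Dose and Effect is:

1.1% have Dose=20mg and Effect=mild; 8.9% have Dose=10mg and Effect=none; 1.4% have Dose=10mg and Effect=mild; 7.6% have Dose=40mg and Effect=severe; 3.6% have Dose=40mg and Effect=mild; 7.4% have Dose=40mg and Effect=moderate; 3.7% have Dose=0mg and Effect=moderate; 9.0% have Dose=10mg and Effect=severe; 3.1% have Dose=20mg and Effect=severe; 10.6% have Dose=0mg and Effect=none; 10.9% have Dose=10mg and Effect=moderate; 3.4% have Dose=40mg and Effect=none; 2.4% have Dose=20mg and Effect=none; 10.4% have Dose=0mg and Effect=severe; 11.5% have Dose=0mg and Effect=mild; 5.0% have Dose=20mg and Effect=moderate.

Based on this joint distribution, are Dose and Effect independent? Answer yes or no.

P(Dose=0mg) = 0.362 and P(Effect=moderate) = 0.270, so their product is 0.09774, but P(Dose=0mg, Effect=moderate) = 0.037. Since these differ, Dose and Effect are not independent.

no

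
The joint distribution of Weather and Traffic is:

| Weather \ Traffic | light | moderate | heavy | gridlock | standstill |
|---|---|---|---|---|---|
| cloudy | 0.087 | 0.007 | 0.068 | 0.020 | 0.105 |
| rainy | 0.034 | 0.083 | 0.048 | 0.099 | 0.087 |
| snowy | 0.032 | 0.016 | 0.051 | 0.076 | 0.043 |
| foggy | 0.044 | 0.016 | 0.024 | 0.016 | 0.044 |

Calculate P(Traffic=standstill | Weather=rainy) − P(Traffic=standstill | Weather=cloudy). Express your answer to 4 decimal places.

P(Weather=rainy) = 0.034 + 0.083 + 0.048 + 0.099 + 0.087 = 0.351; P(Traffic=standstill | Weather=rainy) = 0.087/0.351 = 0.24786.
P(Weather=cloudy) = 0.087 + 0.007 + 0.068 + 0.020 + 0.105 = 0.287; P(Traffic=standstill | Weather=cloudy) = 0.105/0.287 = 0.36585.
Difference = -0.1180.

-0.1180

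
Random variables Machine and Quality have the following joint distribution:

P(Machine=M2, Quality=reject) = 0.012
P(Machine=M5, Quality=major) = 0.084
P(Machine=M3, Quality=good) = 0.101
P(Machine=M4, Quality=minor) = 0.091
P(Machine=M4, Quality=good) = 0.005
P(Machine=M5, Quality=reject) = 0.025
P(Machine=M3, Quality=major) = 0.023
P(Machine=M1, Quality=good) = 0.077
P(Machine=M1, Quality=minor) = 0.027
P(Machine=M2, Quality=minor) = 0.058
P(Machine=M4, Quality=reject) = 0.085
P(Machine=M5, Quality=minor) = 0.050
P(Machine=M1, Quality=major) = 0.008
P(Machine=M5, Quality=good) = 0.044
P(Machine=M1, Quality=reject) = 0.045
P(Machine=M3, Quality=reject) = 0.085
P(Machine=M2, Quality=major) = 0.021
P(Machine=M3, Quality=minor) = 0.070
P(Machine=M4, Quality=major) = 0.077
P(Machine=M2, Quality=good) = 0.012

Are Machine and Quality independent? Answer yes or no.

P(Machine=M4) = 0.258 and P(Quality=good) = 0.239, so their product is 0.06166, but P(Machine=M4, Quality=good) = 0.005. Since these differ, Machine and Quality are not independent.

no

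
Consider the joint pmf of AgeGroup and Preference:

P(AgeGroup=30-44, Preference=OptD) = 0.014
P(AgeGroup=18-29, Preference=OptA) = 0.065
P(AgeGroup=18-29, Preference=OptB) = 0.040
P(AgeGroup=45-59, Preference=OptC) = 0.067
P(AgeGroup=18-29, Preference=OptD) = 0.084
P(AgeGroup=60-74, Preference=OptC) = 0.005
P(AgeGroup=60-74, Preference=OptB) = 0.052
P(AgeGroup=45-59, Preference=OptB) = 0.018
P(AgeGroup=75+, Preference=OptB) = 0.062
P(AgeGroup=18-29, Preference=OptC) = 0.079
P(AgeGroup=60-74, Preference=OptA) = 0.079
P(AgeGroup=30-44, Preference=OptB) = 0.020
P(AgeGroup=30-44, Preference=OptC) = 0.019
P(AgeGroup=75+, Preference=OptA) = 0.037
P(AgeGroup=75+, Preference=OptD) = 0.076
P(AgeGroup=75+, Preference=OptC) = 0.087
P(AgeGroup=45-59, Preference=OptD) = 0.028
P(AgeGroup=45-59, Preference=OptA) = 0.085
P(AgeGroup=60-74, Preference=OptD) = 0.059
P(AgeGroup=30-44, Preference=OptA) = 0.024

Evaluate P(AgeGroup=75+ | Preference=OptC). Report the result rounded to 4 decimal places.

0.3385

P(Preference=OptC) = 0.079 + 0.019 + 0.067 + 0.005 + 0.087 = 0.257.
P(AgeGroup=75+ | Preference=OptC) = 0.087/0.257 = 0.3385.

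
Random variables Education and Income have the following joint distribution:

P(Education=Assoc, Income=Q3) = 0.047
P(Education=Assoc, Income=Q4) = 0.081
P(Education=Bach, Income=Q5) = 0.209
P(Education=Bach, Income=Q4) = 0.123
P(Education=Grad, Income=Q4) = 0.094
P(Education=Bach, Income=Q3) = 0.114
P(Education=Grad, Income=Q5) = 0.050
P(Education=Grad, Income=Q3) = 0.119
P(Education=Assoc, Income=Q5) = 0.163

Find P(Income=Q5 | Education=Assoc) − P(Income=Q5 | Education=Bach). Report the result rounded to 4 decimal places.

P(Education=Assoc) = 0.047 + 0.081 + 0.163 = 0.291; P(Income=Q5 | Education=Assoc) = 0.163/0.291 = 0.56014.
P(Education=Bach) = 0.114 + 0.123 + 0.209 = 0.446; P(Income=Q5 | Education=Bach) = 0.209/0.446 = 0.46861.
Difference = 0.0915.

0.0915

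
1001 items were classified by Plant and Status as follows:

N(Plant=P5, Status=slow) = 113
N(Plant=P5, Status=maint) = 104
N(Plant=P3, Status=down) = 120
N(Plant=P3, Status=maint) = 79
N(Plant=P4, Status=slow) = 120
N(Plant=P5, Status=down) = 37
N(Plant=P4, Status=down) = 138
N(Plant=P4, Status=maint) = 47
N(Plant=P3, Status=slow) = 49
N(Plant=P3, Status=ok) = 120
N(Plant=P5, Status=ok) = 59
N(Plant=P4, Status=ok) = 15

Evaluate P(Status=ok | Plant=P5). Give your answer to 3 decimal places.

Total with Plant=P5: 59 + 113 + 37 + 104 = 313.
P(Status=ok | Plant=P5) = 59/313 = 0.188.

0.188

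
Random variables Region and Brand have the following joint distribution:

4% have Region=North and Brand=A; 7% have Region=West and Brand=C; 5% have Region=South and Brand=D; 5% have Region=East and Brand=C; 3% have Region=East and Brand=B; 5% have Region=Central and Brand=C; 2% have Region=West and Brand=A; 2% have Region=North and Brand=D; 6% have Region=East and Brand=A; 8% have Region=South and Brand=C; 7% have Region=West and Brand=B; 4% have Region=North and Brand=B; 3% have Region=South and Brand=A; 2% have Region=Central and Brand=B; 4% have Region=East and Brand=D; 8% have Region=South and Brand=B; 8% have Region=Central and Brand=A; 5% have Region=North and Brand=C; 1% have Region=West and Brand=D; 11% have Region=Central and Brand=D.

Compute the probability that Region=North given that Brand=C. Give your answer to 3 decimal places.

0.167

P(Brand=C) = 0.05 + 0.08 + 0.05 + 0.07 + 0.05 = 0.30.
P(Region=North | Brand=C) = 0.05/0.30 = 0.167.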